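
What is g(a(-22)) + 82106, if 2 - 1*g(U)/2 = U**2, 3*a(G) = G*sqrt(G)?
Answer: 760286/9 ≈ 84476.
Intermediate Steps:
a(G) = G**(3/2)/3 (a(G) = (G*sqrt(G))/3 = G**(3/2)/3)
g(U) = 4 - 2*U**2
g(a(-22)) + 82106 = (4 - 2*((-22)**(3/2)/3)**2) + 82106 = (4 - 2*((-22*I*sqrt(22))/3)**2) + 82106 = (4 - 2*(-22*I*sqrt(22)/3)**2) + 82106 = (4 - 2*(-10648/9)) + 82106 = (4 + 21296/9) + 82106 = 21332/9 + 82106 = 760286/9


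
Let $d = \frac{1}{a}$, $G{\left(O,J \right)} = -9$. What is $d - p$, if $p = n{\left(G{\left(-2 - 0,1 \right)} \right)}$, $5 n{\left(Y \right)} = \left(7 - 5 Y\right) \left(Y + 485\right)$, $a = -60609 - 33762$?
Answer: $- \frac{2335870997}{471855} \approx -4950.4$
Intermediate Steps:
$a = -94371$ ($a = -60609 - 33762 = -94371$)
$n{\left(Y \right)} = \frac{\left(7 - 5 Y\right) \left(485 + Y\right)}{5}$ ($n{\left(Y \right)} = \frac{\left(7 - 5 Y\right) \left(Y + 485\right)}{5} = \frac{\left(7 - 5 Y\right) \left(485 + Y\right)}{5}$)
$p = \frac{24752}{5}$ ($p = 679 - \left(-9\right)^{2} - - \frac{21762}{5} = 679 - 81 + \frac{21762}{5} = \frac{24752}{5} \approx 4950.4$)
$d = - \frac{1}{94371}$ ($d = \frac{1}{-94371} = - \frac{1}{94371} \approx -1.0596 \cdot 10^{-5}$)
$d - p = - \frac{1}{94371} - \frac{24752}{5} = - \frac{2335870997}{471855}$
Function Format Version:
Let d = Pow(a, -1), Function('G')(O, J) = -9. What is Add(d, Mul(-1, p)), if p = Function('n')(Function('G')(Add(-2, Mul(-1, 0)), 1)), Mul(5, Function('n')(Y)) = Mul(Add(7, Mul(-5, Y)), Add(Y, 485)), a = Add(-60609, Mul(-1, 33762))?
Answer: Rational(-2335870997, 471855) ≈ -4950.4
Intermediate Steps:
a = -94371 (a = Add(-60609, -33762) = -94371)
Function('n')(Y) = Mul(Rational(1, 5), Add(7, Mul(-5, Y)), Add(485, Y)) (Function('n')(Y) = Mul(Rational(1, 5), Mul(Add(7, Mul(-5, Y)), Add(Y, 485))) = Mul(Rational(1, 5), Mul(Add(7, Mul(-5, Y)), Add(485, Y))) = Mul(Rational(1, 5), Add(7, Mul(-5, Y)), Add(485, Y)))
p = Rational(24752, 5) (p = Add(679, Mul(-1, Pow(-9, 2)), Mul(Rational(-2418, 5), -9)) = Add(679, Mul(-1, 81), Rational(21762, 5)) = Add(679, -81, Rational(21762, 5)) = Rational(24752, 5) ≈ 4950.4)
d = Rational(-1, 94371) (d = Pow(-94371, -1) = Rational(-1, 94371) ≈ -1.0596e-5)
Add(d, Mul(-1, p)) = Add(Rational(-1, 94371), Mul(-1, Rational(24752, 5))) = Add(Rational(-1, 94371), Rational(-24752, 5)) = Rational(-2335870997, 471855)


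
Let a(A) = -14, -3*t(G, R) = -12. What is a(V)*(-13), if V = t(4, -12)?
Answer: 182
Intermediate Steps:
t(G, R) = 4 (t(G, R) = -⅓*(-12) = 4)
V = 4
a(V)*(-13) = -14*(-13) = 182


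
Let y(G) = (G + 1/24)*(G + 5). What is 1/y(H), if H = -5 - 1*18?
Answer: 4/1653 ≈ 0.0024198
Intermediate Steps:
H = -23 (H = -5 - 18 = -23)
y(G) = (5 + G)*(1/24 + G) (y(G) = (G + 1/24)*(5 + G) = (1/24 + G)*(5 + G) = (5 + G)*(1/24 + G))
1/y(H) = 1/(5/24 + (-23)² + (121/24)*(-23)) = 1/(5/24 + 529 - 2783/24) = 1/(1653/4) = 4/1653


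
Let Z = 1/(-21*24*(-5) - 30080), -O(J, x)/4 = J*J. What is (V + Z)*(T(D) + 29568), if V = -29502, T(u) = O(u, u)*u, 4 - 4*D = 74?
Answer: -6380200474487/4240 ≈ -1.5048e+9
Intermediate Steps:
O(J, x) = -4*J**2 (O(J, x) = -4*J*J = -4*J**2)
D = -35/2 (D = 1 - 1/4*74 = 1 - 37/2 = -35/2 ≈ -17.500)
T(u) = -4*u**3 (T(u) = (-4*u**2)*u = -4*u**3)
Z = -1/27560 (Z = 1/(-504*(-5) - 30080) = 1/(2520 - 30080) = 1/(-27560) = -1/27560 ≈ -3.6284e-5)
(V + Z)*(T(D) + 29568) = (-29502 - 1/27560)*(-4*(-35/2)**3 + 29568) = -813075121*(-4*(-42875/8) + 29568)/27560 = -813075121*(42875/2 + 29568)/27560 = -813075121/27560*102011/2 = -6380200474487/4240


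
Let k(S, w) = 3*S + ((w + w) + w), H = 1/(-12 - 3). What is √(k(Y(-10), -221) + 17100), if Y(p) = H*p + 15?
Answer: 2*√4121 ≈ 128.39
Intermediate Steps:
H = -1/15 (H = 1/(-15) = -1/15 ≈ -0.066667)
Y(p) = 15 - p/15 (Y(p) = -p/15 + 15 = 15 - p/15)
k(S, w) = 3*S + 3*w (k(S, w) = 3*S + (2*w + w) = 3*S + 3*w)
√(k(Y(-10), -221) + 17100) = √((3*(15 - 1/15*(-10)) + 3*(-221)) + 17100) = √((3*(15 + ⅔) - 663) + 17100) = √((3*(47/3) - 663) + 17100) = √((47 - 663) + 17100) = √(-616 + 17100) = √16484 = 2*√4121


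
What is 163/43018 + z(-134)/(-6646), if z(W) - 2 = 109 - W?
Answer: -2364028/71474407 ≈ -0.033075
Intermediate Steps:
z(W) = 111 - W (z(W) = 2 + (109 - W) = 111 - W)
163/43018 + z(-134)/(-6646) = 163/43018 + (111 - 1*(-134))/(-6646) = 163*(1/43018) + (111 + 134)*(-1/6646) = 163/43018 + 245*(-1/6646) = 163/43018 - 245/6646 = -2364028/71474407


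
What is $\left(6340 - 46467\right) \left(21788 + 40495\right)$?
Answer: $-2499229941$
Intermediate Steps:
$\left(6340 - 46467\right) \left(21788 + 40495\right) = \left(-40127\right) 62283 = -2499229941$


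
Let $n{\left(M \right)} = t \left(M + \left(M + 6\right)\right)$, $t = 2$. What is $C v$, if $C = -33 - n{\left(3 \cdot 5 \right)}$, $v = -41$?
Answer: $4305$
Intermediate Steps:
$n{\left(M \right)} = 12 + 4 M$ ($n{\left(M \right)} = 2 \left(M + \left(M + 6\right)\right) = 2 \left(M + \left(6 + M\right)\right) = 2 \left(6 + 2 M\right) = 12 + 4 M$)
$C = -105$ ($C = -33 - \left(12 + 4 \cdot 3 \cdot 5\right) = -33 - \left(12 + 4 \cdot 15\right) = -33 - \left(12 + 60\right) = -33 - 72 = -105$)
$C v = \left(-105\right) \left(-41\right) = 4305$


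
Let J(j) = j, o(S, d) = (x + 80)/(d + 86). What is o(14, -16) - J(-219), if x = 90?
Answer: 1550/7 ≈ 221.43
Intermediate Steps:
o(S, d) = 170/(86 + d) (o(S, d) = (90 + 80)/(d + 86) = 170/(86 + d))
o(14, -16) - J(-219) = 170/(86 - 16) - 1*(-219) = 170/70 + 219 = 170*(1/70) + 219 = 17/7 + 219 = 1550/7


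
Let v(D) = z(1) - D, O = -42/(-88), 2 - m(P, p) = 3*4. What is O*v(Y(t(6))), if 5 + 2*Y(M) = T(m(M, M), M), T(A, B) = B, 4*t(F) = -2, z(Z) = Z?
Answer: 315/176 ≈ 1.7898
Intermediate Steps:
m(P, p) = -10 (m(P, p) = 2 - 3*4 = 2 - 1*12 = 2 - 12 = -10)
t(F) = -½ (t(F) = (¼)*(-2) = -½)
Y(M) = -5/2 + M/2
O = 21/44 (O = -42*(-1/88) = 21/44 ≈ 0.47727)
v(D) = 1 - D
O*v(Y(t(6))) = 21*(1 - (-5/2 + (½)*(-½)))/44 = 21*(1 - (-5/2 - ¼))/44 = 21*(1 - 1*(-11/4))/44 = 21*(1 + 11/4)/44 = (21/44)*(15/4) = 315/176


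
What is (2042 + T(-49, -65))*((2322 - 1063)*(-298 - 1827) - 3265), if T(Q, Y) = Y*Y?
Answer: -16787036880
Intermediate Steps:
T(Q, Y) = Y²
(2042 + T(-49, -65))*((2322 - 1063)*(-298 - 1827) - 3265) = (2042 + (-65)²)*((2322 - 1063)*(-298 - 1827) - 3265) = (2042 + 4225)*(1259*(-2125) - 3265) = 6267*(-2675375 - 3265) = 6267*(-2678640) = -16787036880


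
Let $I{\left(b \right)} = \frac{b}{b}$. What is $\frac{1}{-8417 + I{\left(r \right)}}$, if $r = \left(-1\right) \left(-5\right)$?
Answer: $- \frac{1}{8416} \approx -0.00011882$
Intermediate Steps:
$r = 5$
$I{\left(b \right)} = 1$
$\frac{1}{-8417 + I{\left(r \right)}} = \frac{1}{-8417 + 1} = \frac{1}{-8416} = - \frac{1}{8416}$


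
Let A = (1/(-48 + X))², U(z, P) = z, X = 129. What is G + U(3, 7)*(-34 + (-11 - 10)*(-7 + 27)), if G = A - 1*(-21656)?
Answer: 133148935/6561 ≈ 20294.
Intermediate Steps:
A = 1/6561 (A = (1/(-48 + 129))² = (1/81)² = 1/6561 ≈ 0.00015242)
G = 142085017/6561 (G = 1/6561 - 1*(-21656) = 1/6561 + 21656 = 142085017/6561 ≈ 21656.)
G + U(3, 7)*(-34 + (-11 - 10)*(-7 + 27)) = 142085017/6561 + 3*(-34 + (-11 - 10)*(-7 + 27)) = 142085017/6561 + 3*(-34 - 21*20) = 142085017/6561 + 3*(-34 - 420) = 142085017/6561 + 3*(-454) = 142085017/6561 - 1362 = 133148935/6561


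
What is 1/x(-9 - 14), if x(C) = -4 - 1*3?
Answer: -⅐ ≈ -0.14286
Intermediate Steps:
x(C) = -7 (x(C) = -4 - 3 = -7)
1/x(-9 - 14) = 1/(-7) = -⅐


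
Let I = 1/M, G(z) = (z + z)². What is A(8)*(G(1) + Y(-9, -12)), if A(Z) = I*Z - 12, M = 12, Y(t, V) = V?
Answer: 272/3 ≈ 90.667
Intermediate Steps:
G(z) = 4*z² (G(z) = (2*z)² = 4*z²)
I = 1/12 ≈ 0.083333
A(Z) = -12 + Z/12 (A(Z) = Z/12 - 12 = -12 + Z/12)
A(8)*(G(1) + Y(-9, -12)) = (-12 + (1/12)*8)*(4*1² - 12) = (-12 + ⅔)*(4*1 - 12) = -34*(4 - 12)/3 = -34/3*(-8) = 272/3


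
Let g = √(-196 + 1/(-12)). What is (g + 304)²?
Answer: (1824 + I*√7059)²/36 ≈ 92220.0 + 8513.8*I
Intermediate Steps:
g = I*√7059/6 (g = √(-196 - 1/12) = √(-2353/12) = I*√7059/6 ≈ 14.003*I)
(g + 304)² = (I*√7059/6 + 304)² = (304 + I*√7059/6)²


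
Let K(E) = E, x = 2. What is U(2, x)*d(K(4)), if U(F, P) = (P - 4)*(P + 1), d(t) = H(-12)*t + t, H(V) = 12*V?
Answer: 3432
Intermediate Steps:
d(t) = -143*t (d(t) = (12*(-12))*t + t = -144*t + t = -143*t)
U(F, P) = (1 + P)*(-4 + P) (U(F, P) = (-4 + P)*(1 + P) = (1 + P)*(-4 + P))
U(2, x)*d(K(4)) = (-4 + 2² - 3*2)*(-143*4) = (-4 + 4 - 6)*(-572) = -6*(-572) = 3432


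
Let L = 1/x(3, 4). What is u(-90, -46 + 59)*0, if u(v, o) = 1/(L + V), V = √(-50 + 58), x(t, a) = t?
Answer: 0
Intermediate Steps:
V = 2*√2 (V = √8 = 2*√2 ≈ 2.8284)
L = ⅓ (L = 1/3 = ⅓ ≈ 0.33333)
u(v, o) = 1/(⅓ + 2*√2)
u(-90, -46 + 59)*0 = (-3/71 + 18*√2/71)*0 = 0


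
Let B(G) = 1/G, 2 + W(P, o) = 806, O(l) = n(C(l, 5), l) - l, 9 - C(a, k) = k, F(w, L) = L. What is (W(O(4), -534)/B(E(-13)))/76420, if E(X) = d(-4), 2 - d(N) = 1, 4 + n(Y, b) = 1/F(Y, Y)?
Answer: 201/19105 ≈ 0.010521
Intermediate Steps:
C(a, k) = 9 - k
n(Y, b) = -4 + 1/Y
d(N) = 1 (d(N) = 2 - 1*1 = 2 - 1 = 1)
O(l) = -15/4 - l (O(l) = (-4 + 1/(9 - 1*5)) - l = (-4 + 1/(9 - 5)) - l = (-4 + 1/4) - l = (-4 + ¼) - l = -15/4 - l)
E(X) = 1
W(P, o) = 804 (W(P, o) = -2 + 806 = 804)
(W(O(4), -534)/B(E(-13)))/76420 = (804/(1/1))/76420 = (804/1)*(1/76420) = (804*1)*(1/76420) = 804*(1/76420) = 201/19105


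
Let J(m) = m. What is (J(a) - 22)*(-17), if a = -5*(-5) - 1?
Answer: -34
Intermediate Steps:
a = 24 (a = 25 - 1 = 24)
(J(a) - 22)*(-17) = (24 - 22)*(-17) = 2*(-17) = -34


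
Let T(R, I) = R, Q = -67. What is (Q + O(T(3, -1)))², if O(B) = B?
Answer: 4096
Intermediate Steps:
(Q + O(T(3, -1)))² = (-67 + 3)² = (-64)² = 4096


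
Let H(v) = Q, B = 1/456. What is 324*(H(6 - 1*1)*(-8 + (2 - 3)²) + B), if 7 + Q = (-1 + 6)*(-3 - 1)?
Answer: 2326995/38 ≈ 61237.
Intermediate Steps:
B = 1/456 ≈ 0.0021930
Q = -27 (Q = -7 + (-1 + 6)*(-3 - 1) = -7 + 5*(-4) = -7 - 20 = -27)
H(v) = -27
324*(H(6 - 1*1)*(-8 + (2 - 3)²) + B) = 324*(-27*(-8 + (2 - 3)²) + 1/456) = 324*(-27*(-8 + (-1)²) + 1/456) = 324*(-27*(-8 + 1) + 1/456) = 324*(-27*(-7) + 1/456) = 324*(189 + 1/456) = 324*(86185/456) = 2326995/38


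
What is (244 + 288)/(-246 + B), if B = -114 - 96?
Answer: -7/6 ≈ -1.1667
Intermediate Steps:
B = -210
(244 + 288)/(-246 + B) = (244 + 288)/(-246 - 210) = 532/(-456) = 532*(-1/456) = -7/6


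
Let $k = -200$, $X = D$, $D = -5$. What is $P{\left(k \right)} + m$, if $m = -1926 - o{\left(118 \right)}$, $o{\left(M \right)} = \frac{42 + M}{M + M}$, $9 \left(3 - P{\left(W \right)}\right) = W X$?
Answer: $- \frac{1080473}{531} \approx -2034.8$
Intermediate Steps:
$X = -5$
$P{\left(W \right)} = 3 + \frac{5 W}{9}$ ($P{\left(W \right)} = 3 - \frac{W \left(-5\right)}{9} = 3 - \frac{\left(-5\right) W}{9} = 3 + \frac{5 W}{9}$)
$o{\left(M \right)} = \frac{42 + M}{2 M}$
$m = - \frac{113674}{59}$ ($m = -1926 - \frac{42 + 118}{2 \cdot 118} = -1926 - \frac{1}{2} \cdot \frac{1}{118} \cdot 160 = -1926 - \frac{40}{59} = - \frac{113674}{59} \approx -1926.7$)
$P{\left(k \right)} + m = \left(3 + \frac{5}{9} \left(-200\right)\right) - \frac{113674}{59} = \left(3 - \frac{1000}{9}\right) - \frac{113674}{59} = - \frac{973}{9} - \frac{113674}{59} = - \frac{1080473}{531}$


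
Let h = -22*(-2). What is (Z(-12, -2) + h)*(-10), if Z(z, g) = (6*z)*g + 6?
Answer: -1940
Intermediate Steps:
Z(z, g) = 6 + 6*g*z (Z(z, g) = 6*g*z + 6 = 6 + 6*g*z)
h = 44
(Z(-12, -2) + h)*(-10) = ((6 + 6*(-2)*(-12)) + 44)*(-10) = ((6 + 144) + 44)*(-10) = (150 + 44)*(-10) = 194*(-10) = -1940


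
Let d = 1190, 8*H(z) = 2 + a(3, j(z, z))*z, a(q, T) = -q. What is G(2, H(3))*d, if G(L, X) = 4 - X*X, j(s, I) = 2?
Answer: 123165/32 ≈ 3848.9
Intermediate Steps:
H(z) = 1/4 - 3*z/8 (H(z) = (2 + (-1*3)*z)/8 = (2 - 3*z)/8 = 1/4 - 3*z/8)
G(L, X) = 4 - X**2
G(2, H(3))*d = (4 - (1/4 - 3/8*3)**2)*1190 = (4 - (1/4 - 9/8)**2)*1190 = (4 - (-7/8)**2)*1190 = (4 - 1*49/64)*1190 = (4 - 49/64)*1190 = (207/64)*1190 = 123165/32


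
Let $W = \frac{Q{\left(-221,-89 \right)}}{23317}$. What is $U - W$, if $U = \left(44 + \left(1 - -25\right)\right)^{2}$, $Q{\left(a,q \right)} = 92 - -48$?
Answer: $\frac{16321880}{3331} \approx 4900.0$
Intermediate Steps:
$Q{\left(a,q \right)} = 140$ ($Q{\left(a,q \right)} = 92 + 48 = 140$)
$U = 4900$ ($U = \left(44 + \left(1 + 25\right)\right)^{2} = \left(44 + 26\right)^{2} = 70^{2} = 4900$)
$W = \frac{20}{3331}$ ($W = \frac{140}{23317} = 140 \cdot \frac{1}{23317} = \frac{20}{3331} \approx 0.0060042$)
$U - W = 4900 - \frac{20}{3331} = \frac{16321880}{3331}$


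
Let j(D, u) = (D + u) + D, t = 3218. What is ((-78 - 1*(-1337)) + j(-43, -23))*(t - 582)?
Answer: 3031400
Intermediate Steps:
j(D, u) = u + 2*D
((-78 - 1*(-1337)) + j(-43, -23))*(t - 582) = ((-78 - 1*(-1337)) + (-23 + 2*(-43)))*(3218 - 582) = ((-78 + 1337) + (-23 - 86))*2636 = (1259 - 109)*2636 = 1150*2636 = 3031400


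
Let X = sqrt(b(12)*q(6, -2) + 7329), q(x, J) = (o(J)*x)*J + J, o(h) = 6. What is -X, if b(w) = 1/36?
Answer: -sqrt(263770)/6 ≈ -85.598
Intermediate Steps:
b(w) = 1/36
q(x, J) = J + 6*J*x (q(x, J) = (6*x)*J + J = 6*J*x + J = J + 6*J*x)
X = sqrt(263770)/6 (X = sqrt((-2*(1 + 6*6))/36 + 7329) = sqrt((-2*(1 + 36))/36 + 7329) = sqrt((-2*37)/36 + 7329) = sqrt((1/36)*(-74) + 7329) = sqrt(-37/18 + 7329) = sqrt(131885/18) = sqrt(263770)/6 ≈ 85.598)
-X = -sqrt(263770)/6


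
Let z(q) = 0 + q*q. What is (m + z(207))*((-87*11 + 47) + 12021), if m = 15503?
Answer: 648349072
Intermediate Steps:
z(q) = q² (z(q) = 0 + q² = q²)
(m + z(207))*((-87*11 + 47) + 12021) = (15503 + 207²)*((-87*11 + 47) + 12021) = (15503 + 42849)*((-957 + 47) + 12021) = 58352*(-910 + 12021) = 58352*11111 = 648349072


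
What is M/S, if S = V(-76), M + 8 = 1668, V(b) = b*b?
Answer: 415/1444 ≈ 0.28740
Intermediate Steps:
V(b) = b**2
M = 1660 (M = -8 + 1668 = 1660)
S = 5776 (S = (-76)**2 = 5776)
M/S = 1660/5776 = 1660*(1/5776) = 415/1444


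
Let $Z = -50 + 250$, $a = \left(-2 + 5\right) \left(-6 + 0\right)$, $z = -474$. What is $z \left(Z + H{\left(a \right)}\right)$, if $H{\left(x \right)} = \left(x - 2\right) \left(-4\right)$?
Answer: $-132720$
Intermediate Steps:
$a = -18$ ($a = 3 \left(-6\right) = -18$)
$H{\left(x \right)} = 8 - 4 x$ ($H{\left(x \right)} = \left(-2 + x\right) \left(-4\right) = 8 - 4 x$)
$Z = 200$
$z \left(Z + H{\left(a \right)}\right) = - 474 \left(200 + \left(8 - -72\right)\right) = - 474 \left(200 + \left(8 + 72\right)\right) = - 474 \left(200 + 80\right) = \left(-474\right) 280 = -132720$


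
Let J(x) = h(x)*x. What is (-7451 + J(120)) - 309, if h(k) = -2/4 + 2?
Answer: -7580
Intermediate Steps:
h(k) = 3/2 (h(k) = -2*¼ + 2 = -½ + 2 = 3/2)
J(x) = 3*x/2
(-7451 + J(120)) - 309 = (-7451 + (3/2)*120) - 309 = (-7451 + 180) - 309 = -7271 - 309 = -7580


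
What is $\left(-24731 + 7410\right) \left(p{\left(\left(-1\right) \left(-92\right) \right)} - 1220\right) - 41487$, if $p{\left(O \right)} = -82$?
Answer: $22510455$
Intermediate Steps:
$\left(-24731 + 7410\right) \left(p{\left(\left(-1\right) \left(-92\right) \right)} - 1220\right) - 41487 = \left(-24731 + 7410\right) \left(-82 - 1220\right) - 41487 = \left(-17321\right) \left(-1302\right) - 41487 = 22551942 - 41487 = 22510455$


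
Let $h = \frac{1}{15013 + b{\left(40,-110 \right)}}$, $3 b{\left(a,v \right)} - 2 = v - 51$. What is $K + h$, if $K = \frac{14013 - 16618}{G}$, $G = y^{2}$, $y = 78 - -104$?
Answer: $- \frac{9734419}{123883760} \approx -0.078577$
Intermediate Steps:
$y = 182$ ($y = 78 + 104 = 182$)
$G = 33124$ ($G = 182^{2} = 33124$)
$b{\left(a,v \right)} = - \frac{49}{3} + \frac{v}{3}$ ($b{\left(a,v \right)} = \frac{2}{3} + \frac{v - 51}{3} = \frac{2}{3} + \frac{-51 + v}{3} = \frac{2}{3} + \left(-17 + \frac{v}{3}\right) = - \frac{49}{3} + \frac{v}{3}$)
$K = - \frac{2605}{33124}$ ($K = \frac{14013 - 16618}{33124} = \left(14013 - 16618\right) \frac{1}{33124} = \left(-2605\right) \frac{1}{33124} = - \frac{2605}{33124} \approx -0.078644$)
$h = \frac{1}{14960}$ ($h = \frac{1}{15013 + \left(- \frac{49}{3} + \frac{1}{3} \left(-110\right)\right)} = \frac{1}{15013 - 53} = \frac{1}{14960} \approx 6.6845 \cdot 10^{-5}$)
$K + h = - \frac{2605}{33124} + \frac{1}{14960} = - \frac{9734419}{123883760}$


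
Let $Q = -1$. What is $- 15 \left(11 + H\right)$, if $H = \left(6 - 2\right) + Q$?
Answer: $-210$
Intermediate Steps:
$H = 3$ ($H = \left(6 - 2\right) - 1 = 4 - 1 = 3$)
$- 15 \left(11 + H\right) = - 15 \left(11 + 3\right) = \left(-15\right) 14 = -210$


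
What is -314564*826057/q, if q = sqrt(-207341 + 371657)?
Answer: -129923897074*sqrt(41079)/41079 ≈ -6.4103e+8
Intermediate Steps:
q = 2*sqrt(41079) (q = sqrt(164316) = 2*sqrt(41079) ≈ 405.36)
-314564*826057/q = -314564*826057*sqrt(41079)/82158 = -129923897074*sqrt(41079)/41079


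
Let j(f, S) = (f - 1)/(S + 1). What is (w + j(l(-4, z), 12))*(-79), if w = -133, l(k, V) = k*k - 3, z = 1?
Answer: 135643/13 ≈ 10434.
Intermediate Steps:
l(k, V) = -3 + k**2 (l(k, V) = k**2 - 3 = -3 + k**2)
j(f, S) = (-1 + f)/(1 + S)
(w + j(l(-4, z), 12))*(-79) = (-133 + (-1 + (-3 + (-4)**2))/(1 + 12))*(-79) = (-133 + (-1 + (-3 + 16))/13)*(-79) = (-133 + (-1 + 13)/13)*(-79) = (-133 + (1/13)*12)*(-79) = (-133 + 12/13)*(-79) = -1717/13*(-79) = 135643/13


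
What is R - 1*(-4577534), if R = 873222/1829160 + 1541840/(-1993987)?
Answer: 2782622666950905499/607886876820 ≈ 4.5775e+6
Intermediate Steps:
R = -179846456381/607886876820 (R = 873222*(1/1829160) + 1541840*(-1/1993987) = 145537/304860 - 1541840/1993987 = -179846456381/607886876820 ≈ -0.29586)
R - 1*(-4577534) = -179846456381/607886876820 - 1*(-4577534) = -179846456381/607886876820 + 4577534 = 2782622666950905499/607886876820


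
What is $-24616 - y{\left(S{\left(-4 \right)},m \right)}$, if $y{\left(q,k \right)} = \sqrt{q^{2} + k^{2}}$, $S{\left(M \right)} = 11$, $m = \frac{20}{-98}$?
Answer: $-24616 - \frac{\sqrt{290621}}{49} \approx -24627.0$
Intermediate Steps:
$m = - \frac{10}{49}$ ($m = 20 \left(- \frac{1}{98}\right) = - \frac{10}{49} \approx -0.20408$)
$y{\left(q,k \right)} = \sqrt{k^{2} + q^{2}}$
$-24616 - y{\left(S{\left(-4 \right)},m \right)} = -24616 - \sqrt{\left(- \frac{10}{49}\right)^{2} + 11^{2}} = -24616 - \sqrt{\frac{100}{2401} + 121} = -24616 - \sqrt{\frac{290621}{2401}} = -24616 - \frac{\sqrt{290621}}{49}$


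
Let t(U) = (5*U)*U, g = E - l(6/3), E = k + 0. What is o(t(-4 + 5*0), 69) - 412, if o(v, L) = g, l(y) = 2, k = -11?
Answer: -425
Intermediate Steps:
E = -11 (E = -11 + 0 = -11)
g = -13 (g = -11 - 1*2 = -11 - 2 = -13)
t(U) = 5*U²
o(v, L) = -13
o(t(-4 + 5*0), 69) - 412 = -13 - 412 = -425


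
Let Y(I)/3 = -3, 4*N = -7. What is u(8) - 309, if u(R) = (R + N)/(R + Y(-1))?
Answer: -1261/4 ≈ -315.25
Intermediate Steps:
N = -7/4 (N = (¼)*(-7) = -7/4 ≈ -1.7500)
Y(I) = -9 (Y(I) = 3*(-3) = -9)
u(R) = (-7/4 + R)/(-9 + R) (u(R) = (R - 7/4)/(R - 9) = (-7/4 + R)/(-9 + R))
u(8) - 309 = (-7/4 + 8)/(-9 + 8) - 309 = (25/4)/(-1) - 309 = -1*25/4 - 309 = -25/4 - 309 = -1261/4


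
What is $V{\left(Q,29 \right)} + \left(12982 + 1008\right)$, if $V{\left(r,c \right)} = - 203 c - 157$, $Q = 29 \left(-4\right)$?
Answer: $7946$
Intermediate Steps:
$Q = -116$
$V{\left(r,c \right)} = -157 - 203 c$
$V{\left(Q,29 \right)} + \left(12982 + 1008\right) = \left(-157 - 5887\right) + \left(12982 + 1008\right) = \left(-157 - 5887\right) + 13990 = -6044 + 13990 = 7946$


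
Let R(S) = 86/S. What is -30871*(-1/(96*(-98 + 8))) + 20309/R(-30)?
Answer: -2633373853/371520 ≈ -7088.1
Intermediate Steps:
-30871*(-1/(96*(-98 + 8))) + 20309/R(-30) = -30871*(-1/(96*(-98 + 8))) + 20309/((86/(-30))) = -30871/((-96*(-90))) + 20309/((86*(-1/30))) = -30871/8640 + 20309/(-43/15) = -30871*1/8640 + 20309*(-15/43) = -30871/8640 - 304635/43 = -2633373853/371520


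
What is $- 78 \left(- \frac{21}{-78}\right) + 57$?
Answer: $36$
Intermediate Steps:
$- 78 \left(- \frac{21}{-78}\right) + 57 = - 78 \left(\left(-21\right) \left(- \frac{1}{78}\right)\right) + 57 = \left(-78\right) \frac{7}{26} + 57 = -21 + 57 = 36$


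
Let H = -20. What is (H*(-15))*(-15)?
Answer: -4500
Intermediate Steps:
(H*(-15))*(-15) = -20*(-15)*(-15) = 300*(-15) = -4500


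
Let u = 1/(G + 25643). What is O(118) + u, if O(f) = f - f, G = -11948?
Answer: 1/13695 ≈ 7.3019e-5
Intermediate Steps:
O(f) = 0
u = 1/13695 (u = 1/(-11948 + 25643) = 1/13695 ≈ 7.3019e-5)
O(118) + u = 0 + 1/13695 = 1/13695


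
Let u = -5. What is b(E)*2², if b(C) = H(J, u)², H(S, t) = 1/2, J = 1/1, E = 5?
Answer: 1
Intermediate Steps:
J = 1
H(S, t) = ½
b(C) = ¼ (b(C) = (½)² = ¼)
b(E)*2² = (¼)*2² = (¼)*4 = 1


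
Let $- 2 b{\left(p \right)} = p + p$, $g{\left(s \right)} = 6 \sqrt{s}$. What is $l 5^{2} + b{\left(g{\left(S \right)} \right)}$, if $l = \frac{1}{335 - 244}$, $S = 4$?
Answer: $- \frac{1067}{91} \approx -11.725$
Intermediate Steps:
$b{\left(p \right)} = - p$ ($b{\left(p \right)} = - \frac{p + p}{2} = - \frac{2 p}{2} = - p$)
$l = \frac{1}{91} \approx 0.010989$
$l 5^{2} + b{\left(g{\left(S \right)} \right)} = \frac{5^{2}}{91} - 6 \sqrt{4} = \frac{1}{91} \cdot 25 - 6 \cdot 2 = \frac{25}{91} - 12 = - \frac{1067}{91}$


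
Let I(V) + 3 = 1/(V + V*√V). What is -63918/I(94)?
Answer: 157579474284/7396295 + 6008292*√94/7396295 ≈ 21313.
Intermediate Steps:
I(V) = -3 + 1/(V + V^(3/2)) (I(V) = -3 + 1/(V + V*√V) = -3 + 1/(V + V^(3/2)))
-63918/I(94) = -63918*(94 + 94^(3/2))/(1 - 3*94 - 282*√94) = -63918*(94 + 94*√94)/(1 - 282 - 282*√94) = -63918*(94 + 94*√94)/(-281 - 282*√94)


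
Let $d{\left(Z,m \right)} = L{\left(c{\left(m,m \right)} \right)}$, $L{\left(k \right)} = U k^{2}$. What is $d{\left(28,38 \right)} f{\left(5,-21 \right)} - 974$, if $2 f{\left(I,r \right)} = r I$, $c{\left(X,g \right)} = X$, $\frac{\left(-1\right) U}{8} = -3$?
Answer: $-1820414$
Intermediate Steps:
$U = 24$ ($U = \left(-8\right) \left(-3\right) = 24$)
$L{\left(k \right)} = 24 k^{2}$
$d{\left(Z,m \right)} = 24 m^{2}$
$f{\left(I,r \right)} = \frac{I r}{2}$ ($f{\left(I,r \right)} = \frac{r I}{2} = \frac{I r}{2}$)
$d{\left(28,38 \right)} f{\left(5,-21 \right)} - 974 = 24 \cdot 38^{2} \cdot \frac{1}{2} \cdot 5 \left(-21\right) - 974 = 24 \cdot 1444 \left(- \frac{105}{2}\right) - 974 = 34656 \left(- \frac{105}{2}\right) - 974 = -1819440 - 974 = -1820414$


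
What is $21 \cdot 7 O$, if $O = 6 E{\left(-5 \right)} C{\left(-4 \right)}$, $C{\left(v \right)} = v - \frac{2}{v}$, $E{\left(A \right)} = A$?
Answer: $15435$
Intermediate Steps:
$O = 105$ ($O = 6 \left(-5\right) \left(-4 - \frac{2}{-4}\right) = - 30 \left(-4 - - \frac{1}{2}\right) = - 30 \left(-4 + \frac{1}{2}\right) = \left(-30\right) \left(- \frac{7}{2}\right) = 105$)
$21 \cdot 7 O = 21 \cdot 7 \cdot 105 = 147 \cdot 105 = 15435$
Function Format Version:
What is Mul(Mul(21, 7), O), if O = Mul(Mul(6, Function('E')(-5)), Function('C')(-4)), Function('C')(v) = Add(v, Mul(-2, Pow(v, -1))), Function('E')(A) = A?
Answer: 15435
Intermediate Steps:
O = 105 (O = Mul(Mul(6, -5), Add(-4, Mul(-2, Pow(-4, -1)))) = Mul(-30, Add(-4, Mul(-2, Rational(-1, 4)))) = Mul(-30, Add(-4, Rational(1, 2))) = Mul(-30, Rational(-7, 2)) = 105)
Mul(Mul(21, 7), O) = Mul(Mul(21, 7), 105) = Mul(147, 105) = 15435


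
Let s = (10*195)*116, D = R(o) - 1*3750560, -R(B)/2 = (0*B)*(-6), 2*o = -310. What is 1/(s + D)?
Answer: -1/3524360 ≈ -2.8374e-7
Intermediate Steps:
o = -155 (o = (½)*(-310) = -155)
R(B) = 0 (R(B) = -2*0*B*(-6) = -0*(-6) = -2*0 = 0)
D = -3750560 (D = 0 - 1*3750560 = 0 - 3750560 = -3750560)
s = 226200 (s = 1950*116 = 226200)
1/(s + D) = 1/(226200 - 3750560) = 1/(-3524360) = -1/3524360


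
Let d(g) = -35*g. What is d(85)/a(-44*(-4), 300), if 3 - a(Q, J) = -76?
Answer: -2975/79 ≈ -37.658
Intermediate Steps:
a(Q, J) = 79 (a(Q, J) = 3 - 1*(-76) = 3 + 76 = 79)
d(85)/a(-44*(-4), 300) = -35*85/79 = -2975*1/79 = -2975/79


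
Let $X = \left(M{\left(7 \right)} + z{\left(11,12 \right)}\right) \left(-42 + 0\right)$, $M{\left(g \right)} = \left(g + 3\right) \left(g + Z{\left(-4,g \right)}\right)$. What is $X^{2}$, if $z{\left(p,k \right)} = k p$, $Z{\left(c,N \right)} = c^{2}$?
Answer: $231161616$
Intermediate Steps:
$M{\left(g \right)} = \left(3 + g\right) \left(16 + g\right)$ ($M{\left(g \right)} = \left(g + 3\right) \left(g + \left(-4\right)^{2}\right) = \left(3 + g\right) \left(g + 16\right) = \left(3 + g\right) \left(16 + g\right)$)
$X = -15204$ ($X = \left(\left(48 + 7^{2} + 19 \cdot 7\right) + 12 \cdot 11\right) \left(-42 + 0\right) = \left(\left(48 + 49 + 133\right) + 132\right) \left(-42\right) = \left(230 + 132\right) \left(-42\right) = 362 \left(-42\right) = -15204$)
$X^{2} = \left(-15204\right)^{2} = 231161616$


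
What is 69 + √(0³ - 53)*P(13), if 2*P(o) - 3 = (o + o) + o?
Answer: 69 + 21*I*√53 ≈ 69.0 + 152.88*I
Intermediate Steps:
P(o) = 3/2 + 3*o/2 (P(o) = 3/2 + ((o + o) + o)/2 = 3/2 + (2*o + o)/2 = 3/2 + (3*o)/2 = 3/2 + 3*o/2)
69 + √(0³ - 53)*P(13) = 69 + √(0³ - 53)*(3/2 + (3/2)*13) = 69 + √(0 - 53)*(3/2 + 39/2) = 69 + √(-53)*21 = 69 + (I*√53)*21 = 69 + 21*I*√53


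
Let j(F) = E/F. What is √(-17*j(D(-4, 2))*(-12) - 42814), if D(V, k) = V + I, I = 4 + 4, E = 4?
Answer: I*√42610 ≈ 206.42*I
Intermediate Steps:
I = 8
D(V, k) = 8 + V (D(V, k) = V + 8 = 8 + V)
j(F) = 4/F
√(-17*j(D(-4, 2))*(-12) - 42814) = √(-68/(8 - 4)*(-12) - 42814) = √(-68/4*(-12) - 42814) = √(-17*1*(-12) - 42814) = √(-17*(-12) - 42814) = √(204 - 42814) = √(-42610) = I*√42610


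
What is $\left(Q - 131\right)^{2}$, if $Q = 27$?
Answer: $10816$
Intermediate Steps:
$\left(Q - 131\right)^{2} = \left(27 - 131\right)^{2} = \left(-104\right)^{2} = 10816$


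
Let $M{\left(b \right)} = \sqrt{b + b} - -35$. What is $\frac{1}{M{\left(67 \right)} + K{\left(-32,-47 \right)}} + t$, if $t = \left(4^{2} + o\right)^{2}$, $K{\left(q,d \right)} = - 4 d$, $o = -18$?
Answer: $\frac{198603}{49595} - \frac{\sqrt{134}}{49595} \approx 4.0043$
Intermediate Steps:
$M{\left(b \right)} = 35 + \sqrt{2} \sqrt{b}$ ($M{\left(b \right)} = \sqrt{2 b} + 35 = \sqrt{2} \sqrt{b} + 35 = 35 + \sqrt{2} \sqrt{b}$)
$t = 4$ ($t = \left(4^{2} - 18\right)^{2} = \left(16 - 18\right)^{2} = \left(-2\right)^{2} = 4$)
$\frac{1}{M{\left(67 \right)} + K{\left(-32,-47 \right)}} + t = \frac{1}{\left(35 + \sqrt{2} \sqrt{67}\right) - -188} + 4 = \frac{1}{\left(35 + \sqrt{134}\right) + 188} + 4 = \frac{1}{223 + \sqrt{134}} + 4 = 4 + \frac{1}{223 + \sqrt{134}}$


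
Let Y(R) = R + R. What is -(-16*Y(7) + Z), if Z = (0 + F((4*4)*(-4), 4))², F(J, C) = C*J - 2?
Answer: -66340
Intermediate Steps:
F(J, C) = -2 + C*J
Y(R) = 2*R
Z = 66564 (Z = (0 + (-2 + 4*((4*4)*(-4))))² = (0 + (-2 + 4*(16*(-4))))² = (0 + (-2 + 4*(-64)))² = (0 + (-2 - 256))² = (0 - 258)² = (-258)² = 66564)
-(-16*Y(7) + Z) = -(-32*7 + 66564) = -(-16*14 + 66564) = -(-224 + 66564) = -1*66340 = -66340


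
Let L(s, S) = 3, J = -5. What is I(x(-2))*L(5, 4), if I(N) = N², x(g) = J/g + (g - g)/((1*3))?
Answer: 75/4 ≈ 18.750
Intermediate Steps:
x(g) = -5/g (x(g) = -5/g + (g - g)/((1*3)) = -5/g + 0/3 = -5/g + 0*(⅓) = -5/g + 0 = -5/g)
I(x(-2))*L(5, 4) = (-5/(-2))²*3 = (-5*(-½))²*3 = (5/2)²*3 = (25/4)*3 = 75/4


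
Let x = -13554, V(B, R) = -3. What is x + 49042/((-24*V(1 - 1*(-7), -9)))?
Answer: -463423/36 ≈ -12873.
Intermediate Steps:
x + 49042/((-24*V(1 - 1*(-7), -9))) = -13554 + 49042/((-24*(-3))) = -13554 + 49042/72 = -13554 + 49042*(1/72) = -13554 + 24521/36 = -463423/36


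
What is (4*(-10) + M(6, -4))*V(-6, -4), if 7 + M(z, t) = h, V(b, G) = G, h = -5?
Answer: 208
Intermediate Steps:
M(z, t) = -12 (M(z, t) = -7 - 5 = -12)
(4*(-10) + M(6, -4))*V(-6, -4) = (4*(-10) - 12)*(-4) = (-40 - 12)*(-4) = -52*(-4) = 208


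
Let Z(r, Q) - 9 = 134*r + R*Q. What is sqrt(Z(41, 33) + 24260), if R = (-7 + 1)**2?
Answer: 3*sqrt(3439) ≈ 175.93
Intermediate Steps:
R = 36 (R = (-6)**2 = 36)
Z(r, Q) = 9 + 36*Q + 134*r (Z(r, Q) = 9 + (134*r + 36*Q) = 9 + (36*Q + 134*r) = 9 + 36*Q + 134*r)
sqrt(Z(41, 33) + 24260) = sqrt((9 + 36*33 + 134*41) + 24260) = sqrt((9 + 1188 + 5494) + 24260) = sqrt(6691 + 24260) = sqrt(30951) = 3*sqrt(3439)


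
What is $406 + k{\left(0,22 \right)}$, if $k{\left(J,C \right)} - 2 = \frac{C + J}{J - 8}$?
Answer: $\frac{1621}{4} \approx 405.25$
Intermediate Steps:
$k{\left(J,C \right)} = 2 + \frac{C + J}{-8 + J}$ ($k{\left(J,C \right)} = 2 + \frac{C + J}{J - 8} = 2 + \frac{C + J}{-8 + J}$)
$406 + k{\left(0,22 \right)} = 406 + \frac{-16 + 22 + 3 \cdot 0}{-8 + 0} = 406 + \frac{-16 + 22 + 0}{-8} = 406 - \frac{3}{4} = \frac{1621}{4}$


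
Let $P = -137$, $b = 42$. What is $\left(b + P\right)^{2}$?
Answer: $9025$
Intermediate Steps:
$\left(b + P\right)^{2} = \left(42 - 137\right)^{2} = \left(-95\right)^{2} = 9025$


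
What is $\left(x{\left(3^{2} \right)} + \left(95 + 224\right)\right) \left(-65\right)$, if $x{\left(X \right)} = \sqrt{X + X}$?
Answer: $-20735 - 195 \sqrt{2} \approx -21011.0$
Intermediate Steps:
$x{\left(X \right)} = \sqrt{2} \sqrt{X}$ ($x{\left(X \right)} = \sqrt{2 X} = \sqrt{2} \sqrt{X}$)
$\left(x{\left(3^{2} \right)} + \left(95 + 224\right)\right) \left(-65\right) = \left(\sqrt{2} \sqrt{3^{2}} + \left(95 + 224\right)\right) \left(-65\right) = \left(\sqrt{2} \sqrt{9} + 319\right) \left(-65\right) = \left(\sqrt{2} \cdot 3 + 319\right) \left(-65\right) = \left(3 \sqrt{2} + 319\right) \left(-65\right) = \left(319 + 3 \sqrt{2}\right) \left(-65\right) = -20735 - 195 \sqrt{2}$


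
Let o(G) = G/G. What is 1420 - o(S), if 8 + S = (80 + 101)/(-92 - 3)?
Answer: 1419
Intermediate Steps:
S = -941/95 (S = -8 + (80 + 101)/(-92 - 3) = -8 + 181/(-95) = -8 + 181*(-1/95) = -8 - 181/95 = -941/95 ≈ -9.9053)
o(G) = 1
1420 - o(S) = 1420 - 1*1 = 1420 - 1 = 1419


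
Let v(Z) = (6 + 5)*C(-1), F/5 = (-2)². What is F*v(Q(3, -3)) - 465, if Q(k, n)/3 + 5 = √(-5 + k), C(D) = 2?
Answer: -25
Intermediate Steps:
Q(k, n) = -15 + 3*√(-5 + k)
F = 20 (F = 5*(-2)² = 5*4 = 20)
v(Z) = 22 (v(Z) = (6 + 5)*2 = 11*2 = 22)
F*v(Q(3, -3)) - 465 = 20*22 - 465 = 440 - 465 = -25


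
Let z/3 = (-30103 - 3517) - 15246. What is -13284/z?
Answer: 2214/24433 ≈ 0.090615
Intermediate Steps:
z = -146598 (z = 3*((-30103 - 3517) - 15246) = 3*(-33620 - 15246) = 3*(-48866) = -146598)
-13284/z = -13284/(-146598) = -13284*(-1/146598) = 2214/24433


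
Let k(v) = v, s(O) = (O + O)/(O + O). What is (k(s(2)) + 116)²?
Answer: 13689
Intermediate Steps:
s(O) = 1 (s(O) = (2*O)/((2*O)) = (2*O)*(1/(2*O)) = 1)
(k(s(2)) + 116)² = (1 + 116)² = 117² = 13689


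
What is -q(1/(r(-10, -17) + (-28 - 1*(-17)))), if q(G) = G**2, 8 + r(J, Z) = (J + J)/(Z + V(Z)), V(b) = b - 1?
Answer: -49/16641 ≈ -0.0029445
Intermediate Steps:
V(b) = -1 + b
r(J, Z) = -8 + 2*J/(-1 + 2*Z) (r(J, Z) = -8 + (J + J)/(Z + (-1 + Z)) = -8 + (2*J)/(-1 + 2*Z) = -8 + 2*J/(-1 + 2*Z))
-q(1/(r(-10, -17) + (-28 - 1*(-17)))) = -(1/(2*(4 - 10 - 8*(-17))/(-1 + 2*(-17)) + (-28 - 1*(-17))))**2 = -(1/(2*(4 - 10 + 136)/(-1 - 34) + (-28 + 17)))**2 = -(1/(2*130/(-35) - 11))**2 = -(1/(2*(-1/35)*130 - 11))**2 = -(1/(-52/7 - 11))**2 = -(1/(-129/7))**2 = -(-7/129)**2 = -1*49/16641 = -49/16641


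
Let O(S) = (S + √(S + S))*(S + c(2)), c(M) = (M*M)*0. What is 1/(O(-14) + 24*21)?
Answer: 25/17696 + I*√7/17696 ≈ 0.0014127 + 0.00014951*I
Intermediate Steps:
c(M) = 0 (c(M) = M²*0 = 0)
O(S) = S*(S + √2*√S) (O(S) = (S + √(S + S))*(S + 0) = (S + √(2*S))*S = (S + √2*√S)*S = S*(S + √2*√S))
1/(O(-14) + 24*21) = 1/(((-14)² + √2*(-14)^(3/2)) + 24*21) = 1/((196 + √2*(-14*I*√14)) + 504) = 1/((196 - 28*I*√7) + 504) = 1/(700 - 28*I*√7)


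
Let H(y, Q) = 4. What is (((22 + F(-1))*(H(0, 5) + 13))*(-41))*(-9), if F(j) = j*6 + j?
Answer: 94095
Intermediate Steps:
F(j) = 7*j (F(j) = 6*j + j = 7*j)
(((22 + F(-1))*(H(0, 5) + 13))*(-41))*(-9) = (((22 + 7*(-1))*(4 + 13))*(-41))*(-9) = (((22 - 7)*17)*(-41))*(-9) = ((15*17)*(-41))*(-9) = (255*(-41))*(-9) = -10455*(-9) = 94095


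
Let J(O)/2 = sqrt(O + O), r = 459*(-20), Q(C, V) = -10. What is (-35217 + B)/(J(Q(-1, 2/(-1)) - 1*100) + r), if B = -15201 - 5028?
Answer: 12724857/2106832 + 27723*I*sqrt(55)/10534160 ≈ 6.0398 + 0.019517*I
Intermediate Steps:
r = -9180
J(O) = 2*sqrt(2)*sqrt(O) (J(O) = 2*sqrt(O + O) = 2*sqrt(2*O) = 2*(sqrt(2)*sqrt(O)) = 2*sqrt(2)*sqrt(O))
B = -20229
(-35217 + B)/(J(Q(-1, 2/(-1)) - 1*100) + r) = (-35217 - 20229)/(2*sqrt(2)*sqrt(-10 - 1*100) - 9180) = -55446/(2*sqrt(2)*sqrt(-10 - 100) - 9180) = -55446/(2*sqrt(2)*sqrt(-110) - 9180) = -55446/(2*sqrt(2)*(I*sqrt(110)) - 9180) = -55446/(4*I*sqrt(55) - 9180) = -55446/(-9180 + 4*I*sqrt(55))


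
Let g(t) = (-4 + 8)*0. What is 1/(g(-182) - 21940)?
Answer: -1/21940 ≈ -4.5579e-5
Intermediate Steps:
g(t) = 0 (g(t) = 4*0 = 0)
1/(g(-182) - 21940) = 1/(0 - 21940) = 1/(-21940) = -1/21940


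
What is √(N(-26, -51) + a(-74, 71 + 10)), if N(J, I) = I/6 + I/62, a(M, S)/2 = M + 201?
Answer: √235135/31 ≈ 15.642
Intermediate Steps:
a(M, S) = 402 + 2*M (a(M, S) = 2*(M + 201) = 2*(201 + M) = 402 + 2*M)
N(J, I) = 17*I/93 (N(J, I) = I*(⅙) + I*(1/62) = I/6 + I/62 = 17*I/93)
√(N(-26, -51) + a(-74, 71 + 10)) = √((17/93)*(-51) + (402 + 2*(-74))) = √(-289/31 + (402 - 148)) = √(-289/31 + 254) = √(7585/31) = √235135/31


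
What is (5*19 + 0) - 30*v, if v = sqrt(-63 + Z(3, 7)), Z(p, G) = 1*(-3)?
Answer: 95 - 30*I*sqrt(66) ≈ 95.0 - 243.72*I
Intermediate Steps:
Z(p, G) = -3
v = I*sqrt(66) (v = sqrt(-63 - 3) = sqrt(-66) = I*sqrt(66) ≈ 8.124*I)
(5*19 + 0) - 30*v = (5*19 + 0) - 30*I*sqrt(66) = (95 + 0) - 30*I*sqrt(66) = 95 - 30*I*sqrt(66)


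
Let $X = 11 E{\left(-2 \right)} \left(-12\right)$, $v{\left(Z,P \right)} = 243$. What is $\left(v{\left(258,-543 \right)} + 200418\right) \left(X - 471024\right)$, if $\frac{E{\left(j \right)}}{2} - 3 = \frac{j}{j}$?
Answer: $-94728044880$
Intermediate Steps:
$E{\left(j \right)} = 8$ ($E{\left(j \right)} = 6 + 2 \frac{j}{j} = 6 + 2 \cdot 1 = 6 + 2 = 8$)
$X = -1056$ ($X = 11 \cdot 8 \left(-12\right) = 88 \left(-12\right) = -1056$)
$\left(v{\left(258,-543 \right)} + 200418\right) \left(X - 471024\right) = \left(243 + 200418\right) \left(-1056 - 471024\right) = 200661 \left(-472080\right) = -94728044880$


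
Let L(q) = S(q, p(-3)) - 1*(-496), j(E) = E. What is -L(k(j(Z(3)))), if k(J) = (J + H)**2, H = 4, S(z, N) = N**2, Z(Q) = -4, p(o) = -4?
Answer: -512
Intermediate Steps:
k(J) = (4 + J)**2 (k(J) = (J + 4)**2 = (4 + J)**2)
L(q) = 512 (L(q) = (-4)**2 - 1*(-496) = 16 + 496 = 512)
-L(k(j(Z(3)))) = -1*512 = -512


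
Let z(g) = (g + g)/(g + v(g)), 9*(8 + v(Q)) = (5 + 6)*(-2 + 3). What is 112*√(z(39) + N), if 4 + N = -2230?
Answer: 112*I*√46918955/145 ≈ 5290.8*I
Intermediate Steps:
N = -2234 (N = -4 - 2230 = -2234)
v(Q) = -61/9 (v(Q) = -8 + ((5 + 6)*(-2 + 3))/9 = -8 + (11*1)/9 = -8 + (⅑)*11 = -8 + 11/9 = -61/9)
z(g) = 2*g/(-61/9 + g) (z(g) = (g + g)/(g - 61/9) = (2*g)/(-61/9 + g) = 2*g/(-61/9 + g))
112*√(z(39) + N) = 112*√(18*39/(-61 + 9*39) - 2234) = 112*√(18*39/(-61 + 351) - 2234) = 112*√(18*39/290 - 2234) = 112*√(18*39*(1/290) - 2234) = 112*√(351/145 - 2234) = 112*√(-323579/145) = 112*(I*√46918955/145) = 112*I*√46918955/145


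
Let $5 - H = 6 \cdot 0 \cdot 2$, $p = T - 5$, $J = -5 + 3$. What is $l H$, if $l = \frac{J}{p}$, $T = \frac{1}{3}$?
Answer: $\frac{15}{7} \approx 2.1429$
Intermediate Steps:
$T = \frac{1}{3} \approx 0.33333$
$J = -2$
$p = - \frac{14}{3}$ ($p = \frac{1}{3} - 5 = - \frac{14}{3} \approx -4.6667$)
$H = 5$ ($H = 5 - 6 \cdot 0 \cdot 2 = 5 - 0 \cdot 2 = 5 - 0 = 5 + 0 = 5$)
$l = \frac{3}{7}$ ($l = - \frac{2}{- \frac{14}{3}} = \left(-2\right) \left(- \frac{3}{14}\right) = \frac{3}{7} \approx 0.42857$)
$l H = \frac{3}{7} \cdot 5 = \frac{15}{7}$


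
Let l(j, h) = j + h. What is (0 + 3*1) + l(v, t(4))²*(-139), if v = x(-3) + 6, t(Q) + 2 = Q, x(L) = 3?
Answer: -16816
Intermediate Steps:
t(Q) = -2 + Q
v = 9 (v = 3 + 6 = 9)
l(j, h) = h + j
(0 + 3*1) + l(v, t(4))²*(-139) = (0 + 3*1) + ((-2 + 4) + 9)²*(-139) = (0 + 3) + (2 + 9)²*(-139) = 3 + 11²*(-139) = 3 + 121*(-139) = 3 - 16819 = -16816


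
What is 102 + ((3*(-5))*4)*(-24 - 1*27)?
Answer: 3162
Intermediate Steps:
102 + ((3*(-5))*4)*(-24 - 1*27) = 102 + (-15*4)*(-24 - 27) = 102 - 60*(-51) = 102 + 3060 = 3162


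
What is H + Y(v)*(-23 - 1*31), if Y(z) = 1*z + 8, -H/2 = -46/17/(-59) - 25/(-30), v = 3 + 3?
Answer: -2280095/3009 ≈ -757.76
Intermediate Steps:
v = 6
H = -5291/3009 (H = -2*(-46/17/(-59) - 25/(-30)) = -2*(-46*1/17*(-1/59) - 25*(-1/30)) = -2*(-46/17*(-1/59) + 5/6) = -2*(46/1003 + 5/6) = -2*5291/6018 = -5291/3009 ≈ -1.7584)
Y(z) = 8 + z (Y(z) = z + 8 = 8 + z)
H + Y(v)*(-23 - 1*31) = -5291/3009 + (8 + 6)*(-23 - 1*31) = -5291/3009 + 14*(-23 - 31) = -5291/3009 + 14*(-54) = -5291/3009 - 756 = -2280095/3009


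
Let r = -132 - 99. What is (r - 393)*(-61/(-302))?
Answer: -19032/151 ≈ -126.04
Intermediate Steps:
r = -231
(r - 393)*(-61/(-302)) = (-231 - 393)*(-61/(-302)) = -(-38064)*(-1)/302 = -624*61/302 = -19032/151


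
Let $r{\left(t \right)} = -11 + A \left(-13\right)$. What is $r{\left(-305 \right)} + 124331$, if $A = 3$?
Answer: $124281$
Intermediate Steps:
$r{\left(t \right)} = -50$ ($r{\left(t \right)} = -11 + 3 \left(-13\right) = -11 - 39 = -50$)
$r{\left(-305 \right)} + 124331 = -50 + 124331 = 124281$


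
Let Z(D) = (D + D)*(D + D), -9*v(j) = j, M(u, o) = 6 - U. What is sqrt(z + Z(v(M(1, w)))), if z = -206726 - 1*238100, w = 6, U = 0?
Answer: I*sqrt(4003418)/3 ≈ 666.95*I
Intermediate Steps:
M(u, o) = 6 (M(u, o) = 6 - 1*0 = 6 + 0 = 6)
z = -444826 (z = -206726 - 238100 = -444826)
v(j) = -j/9
Z(D) = 4*D**2 (Z(D) = (2*D)*(2*D) = 4*D**2)
sqrt(z + Z(v(M(1, w)))) = sqrt(-444826 + 4*(-1/9*6)**2) = sqrt(-444826 + 4*(-2/3)**2) = sqrt(-444826 + 4*(4/9)) = sqrt(-444826 + 16/9) = sqrt(-4003418/9) = I*sqrt(4003418)/3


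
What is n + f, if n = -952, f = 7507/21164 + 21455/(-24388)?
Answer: -675334531/708994 ≈ -952.53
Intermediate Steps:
f = -372243/708994 (f = 7507*(1/21164) + 21455*(-1/24388) = 7507/21164 - 3065/3484 = -372243/708994 ≈ -0.52503)
n + f = -952 - 372243/708994 = -675334531/708994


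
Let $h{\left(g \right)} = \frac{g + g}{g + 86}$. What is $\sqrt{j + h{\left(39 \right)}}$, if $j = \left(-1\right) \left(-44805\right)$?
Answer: $\frac{\sqrt{28003515}}{25} \approx 211.67$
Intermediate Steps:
$j = 44805$
$h{\left(g \right)} = \frac{2 g}{86 + g}$
$\sqrt{j + h{\left(39 \right)}} = \sqrt{44805 + 2 \cdot 39 \frac{1}{86 + 39}} = \sqrt{44805 + 2 \cdot 39 \cdot \frac{1}{125}} = \sqrt{44805 + \frac{78}{125}} = \sqrt{\frac{5600703}{125}} = \frac{\sqrt{28003515}}{25}$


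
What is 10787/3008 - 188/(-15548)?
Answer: 42070445/11692096 ≈ 3.5982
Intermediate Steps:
10787/3008 - 188/(-15548) = 10787*(1/3008) - 188*(-1/15548) = 10787/3008 + 47/3887 = 42070445/11692096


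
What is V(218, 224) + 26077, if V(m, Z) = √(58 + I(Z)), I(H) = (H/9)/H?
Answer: 26077 + √523/3 ≈ 26085.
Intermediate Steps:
I(H) = ⅑ (I(H) = (H*(⅑))/H = (H/9)/H = ⅑)
V(m, Z) = √523/3 (V(m, Z) = √(58 + ⅑) = √(523/9) = √523/3)
V(218, 224) + 26077 = √523/3 + 26077 = 26077 + √523/3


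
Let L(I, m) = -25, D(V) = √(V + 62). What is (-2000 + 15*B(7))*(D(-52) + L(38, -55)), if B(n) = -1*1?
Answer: 50375 - 2015*√10 ≈ 44003.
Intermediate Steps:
B(n) = -1
D(V) = √(62 + V)
(-2000 + 15*B(7))*(D(-52) + L(38, -55)) = (-2000 + 15*(-1))*(√(62 - 52) - 25) = (-2000 - 15)*(√10 - 25) = -2015*(-25 + √10) = 50375 - 2015*√10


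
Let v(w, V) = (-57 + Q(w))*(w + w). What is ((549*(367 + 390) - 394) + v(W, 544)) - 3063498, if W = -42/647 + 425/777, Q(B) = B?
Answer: -669308824848373183/252726392961 ≈ -2.6484e+6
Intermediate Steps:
W = 242341/502719 (W = -42*1/647 + 425*(1/777) = -42/647 + 425/777 = 242341/502719 ≈ 0.48206)
v(w, V) = 2*w*(-57 + w) (v(w, V) = (-57 + w)*(w + w) = (-57 + w)*(2*w) = 2*w*(-57 + w))
((549*(367 + 390) - 394) + v(W, 544)) - 3063498 = ((549*(367 + 390) - 394) + 2*(242341/502719)*(-57 + 242341/502719)) - 3063498 = ((549*757 - 394) + 2*(242341/502719)*(-28412642/502719)) - 3063498 = ((415593 - 394) - 13771096149844/252726392961) - 3063498 = (415199 - 13771096149844/252726392961) - 3063498 = 104917974534864395/252726392961 - 3063498 = -669308824848373183/252726392961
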